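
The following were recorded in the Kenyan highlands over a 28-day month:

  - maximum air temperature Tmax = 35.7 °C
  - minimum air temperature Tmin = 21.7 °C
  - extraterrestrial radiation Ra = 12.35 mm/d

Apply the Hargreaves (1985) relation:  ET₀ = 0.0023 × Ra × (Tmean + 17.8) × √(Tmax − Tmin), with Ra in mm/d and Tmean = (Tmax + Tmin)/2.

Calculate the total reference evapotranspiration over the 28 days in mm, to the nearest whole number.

Tmean = (35.7 + 21.7)/2 = 28.70 °C
ET₀ = 0.0023 × 12.35 × (28.70 + 17.8) × √14.0 = 0.0023 × 12.35 × 46.50 × 3.7417 = 4.9422 mm/d
Over 28 days: 4.9422 × 28 = 138.382 mm

138 mm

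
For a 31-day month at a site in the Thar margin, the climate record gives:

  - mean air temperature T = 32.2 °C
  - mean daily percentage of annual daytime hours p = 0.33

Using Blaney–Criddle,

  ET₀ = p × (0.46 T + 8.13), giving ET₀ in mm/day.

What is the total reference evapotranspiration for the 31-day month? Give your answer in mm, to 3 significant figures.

235 mm

ET₀ = 0.33 × (0.46 × 32.2 + 8.13) = 0.33 × 22.942 = 7.5709 mm/d
Monthly total = 7.5709 × 31 = 234.698 mm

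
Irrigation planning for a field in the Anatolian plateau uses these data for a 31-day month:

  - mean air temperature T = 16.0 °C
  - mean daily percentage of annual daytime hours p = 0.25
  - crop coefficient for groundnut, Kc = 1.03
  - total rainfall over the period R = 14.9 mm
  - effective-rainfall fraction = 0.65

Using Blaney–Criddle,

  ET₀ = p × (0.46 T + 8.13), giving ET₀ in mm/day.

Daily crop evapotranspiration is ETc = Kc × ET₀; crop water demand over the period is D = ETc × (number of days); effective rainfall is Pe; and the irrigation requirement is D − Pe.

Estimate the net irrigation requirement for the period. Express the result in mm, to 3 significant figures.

ET₀ = 0.25 × (0.46 × 16.0 + 8.13) = 0.25 × 15.490 = 3.8725 mm/d
ETc = Kc × ET₀ = 1.03 × 3.8725 = 3.9887 mm/d
Crop demand D = ETc × 31 d = 3.9887 × 31 = 123.650 mm
Pe = 0.65 × 14.9 = 9.685 mm
D − Pe = 123.650 − 9.685 = 113.965 mm

114 mm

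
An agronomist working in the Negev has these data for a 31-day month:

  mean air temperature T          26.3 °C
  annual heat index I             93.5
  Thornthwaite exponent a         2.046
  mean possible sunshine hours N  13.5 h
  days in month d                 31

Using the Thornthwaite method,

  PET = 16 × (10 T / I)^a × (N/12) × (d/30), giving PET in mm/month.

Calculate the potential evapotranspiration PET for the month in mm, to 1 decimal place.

154.3 mm

10T/I = 10 × 26.3 / 93.5 = 2.8128
(10T/I)^a = 2.8128^2.046 = 8.2973
Uncorrected PET = 16 × 8.2973 = 132.757 mm
Correction = (N/12)(d/30) = (13.5/12)(31/30) = 1.1625
PET = 132.757 × 1.1625 = 154.330 mm/month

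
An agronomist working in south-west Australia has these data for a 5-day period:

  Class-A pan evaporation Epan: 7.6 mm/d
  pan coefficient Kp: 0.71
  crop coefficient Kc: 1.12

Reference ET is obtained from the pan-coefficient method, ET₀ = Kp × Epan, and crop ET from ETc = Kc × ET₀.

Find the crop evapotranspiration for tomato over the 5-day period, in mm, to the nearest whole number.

30 mm

ET₀ = 0.71 × 7.6 = 5.3960 mm/d
ETc = Kc × ET₀ = 1.12 × 5.3960 = 6.0435 mm/d
Over 5 days: 6.0435 × 5 = 30.218 mm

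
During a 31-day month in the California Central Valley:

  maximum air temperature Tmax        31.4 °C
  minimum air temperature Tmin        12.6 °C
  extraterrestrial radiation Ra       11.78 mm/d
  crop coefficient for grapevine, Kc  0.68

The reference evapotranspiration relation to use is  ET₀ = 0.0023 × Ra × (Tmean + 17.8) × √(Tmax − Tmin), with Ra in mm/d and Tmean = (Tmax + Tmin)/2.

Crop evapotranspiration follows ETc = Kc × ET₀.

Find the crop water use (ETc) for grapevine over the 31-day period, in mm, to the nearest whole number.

Tmean = (31.4 + 12.6)/2 = 22.00 °C
ET₀ = 0.0023 × 11.78 × (22.00 + 17.8) × √18.8 = 0.0023 × 11.78 × 39.80 × 4.3359 = 4.6756 mm/d
ETc = Kc × ET₀ = 0.68 × 4.6756 = 3.1794 mm/d
Over 31 days: 3.1794 × 31 = 98.561 mm

99 mm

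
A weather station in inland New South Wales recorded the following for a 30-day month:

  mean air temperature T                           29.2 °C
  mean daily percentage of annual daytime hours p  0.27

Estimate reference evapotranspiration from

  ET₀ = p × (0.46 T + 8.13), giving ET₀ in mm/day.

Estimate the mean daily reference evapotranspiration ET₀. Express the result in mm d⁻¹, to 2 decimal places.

ET₀ = 0.27 × (0.46 × 29.2 + 8.13) = 0.27 × 21.562 = 5.8217 mm/d

5.82 mm d⁻¹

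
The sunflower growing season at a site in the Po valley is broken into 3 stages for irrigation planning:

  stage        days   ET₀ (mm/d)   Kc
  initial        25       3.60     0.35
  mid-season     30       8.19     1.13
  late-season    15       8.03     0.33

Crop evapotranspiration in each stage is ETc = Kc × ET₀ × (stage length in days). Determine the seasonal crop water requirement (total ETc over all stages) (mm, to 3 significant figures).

initial: 0.35 × 3.60 × 25 = 31.50 mm
mid-season: 1.13 × 8.19 × 30 = 277.64 mm
late-season: 0.33 × 8.03 × 15 = 39.75 mm
Seasonal total = 348.89 mm

349 mm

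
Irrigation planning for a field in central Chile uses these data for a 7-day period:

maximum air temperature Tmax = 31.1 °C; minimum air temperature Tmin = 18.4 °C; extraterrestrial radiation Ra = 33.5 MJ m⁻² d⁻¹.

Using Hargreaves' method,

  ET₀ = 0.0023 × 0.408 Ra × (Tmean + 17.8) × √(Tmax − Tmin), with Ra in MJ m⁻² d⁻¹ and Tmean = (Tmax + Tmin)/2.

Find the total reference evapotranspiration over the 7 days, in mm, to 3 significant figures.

Tmean = (31.1 + 18.4)/2 = 24.75 °C
0.408 Ra = 0.408 × 33.5 = 13.6680 mm/d equivalent
ET₀ = 0.0023 × 13.6680 × (24.75 + 17.8) × √12.7 = 0.0023 × 13.6680 × 42.55 × 3.5637 = 4.7669 mm/d
Over 7 days: 4.7669 × 7 = 33.368 mm

33.4 mm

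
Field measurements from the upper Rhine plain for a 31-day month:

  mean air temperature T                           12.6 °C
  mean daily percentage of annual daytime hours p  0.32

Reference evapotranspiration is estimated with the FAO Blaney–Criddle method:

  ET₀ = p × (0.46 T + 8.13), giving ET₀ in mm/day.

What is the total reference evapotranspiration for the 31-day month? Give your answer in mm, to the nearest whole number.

ET₀ = 0.32 × (0.46 × 12.6 + 8.13) = 0.32 × 13.926 = 4.4563 mm/d
Monthly total = 4.4563 × 31 = 138.145 mm

138 mm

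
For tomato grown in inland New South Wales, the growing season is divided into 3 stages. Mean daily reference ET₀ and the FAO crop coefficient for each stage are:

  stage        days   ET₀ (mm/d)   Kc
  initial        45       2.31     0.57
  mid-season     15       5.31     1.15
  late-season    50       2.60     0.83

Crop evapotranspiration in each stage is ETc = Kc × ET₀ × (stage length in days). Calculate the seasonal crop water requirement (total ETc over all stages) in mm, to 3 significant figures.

initial: 0.57 × 2.31 × 45 = 59.25 mm
mid-season: 1.15 × 5.31 × 15 = 91.60 mm
late-season: 0.83 × 2.60 × 50 = 107.90 mm
Seasonal total = 258.75 mm

259 mm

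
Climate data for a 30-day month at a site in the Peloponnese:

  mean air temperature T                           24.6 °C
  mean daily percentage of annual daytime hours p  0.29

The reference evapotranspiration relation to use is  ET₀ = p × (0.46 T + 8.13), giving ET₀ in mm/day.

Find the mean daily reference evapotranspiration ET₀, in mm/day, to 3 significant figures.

ET₀ = 0.29 × (0.46 × 24.6 + 8.13) = 0.29 × 19.446 = 5.6393 mm/d

5.64 mm/day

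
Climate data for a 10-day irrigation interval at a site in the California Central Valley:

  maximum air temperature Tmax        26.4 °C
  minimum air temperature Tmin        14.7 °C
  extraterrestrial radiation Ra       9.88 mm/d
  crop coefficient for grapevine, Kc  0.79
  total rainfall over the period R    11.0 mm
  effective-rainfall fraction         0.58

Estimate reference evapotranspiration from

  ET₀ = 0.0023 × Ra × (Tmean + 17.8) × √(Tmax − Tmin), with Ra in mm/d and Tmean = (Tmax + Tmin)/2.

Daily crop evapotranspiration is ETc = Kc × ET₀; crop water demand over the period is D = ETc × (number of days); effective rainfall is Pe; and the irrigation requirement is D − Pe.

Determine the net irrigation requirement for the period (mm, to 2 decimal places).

Tmean = (26.4 + 14.7)/2 = 20.55 °C
ET₀ = 0.0023 × 9.88 × (20.55 + 17.8) × √11.7 = 0.0023 × 9.88 × 38.35 × 3.4205 = 2.9808 mm/d
ETc = Kc × ET₀ = 0.79 × 2.9808 = 2.3548 mm/d
Crop demand D = ETc × 10 d = 2.3548 × 10 = 23.548 mm
Pe = 0.58 × 11.0 = 6.380 mm
D − Pe = 23.548 − 6.380 = 17.168 mm

17.17 mm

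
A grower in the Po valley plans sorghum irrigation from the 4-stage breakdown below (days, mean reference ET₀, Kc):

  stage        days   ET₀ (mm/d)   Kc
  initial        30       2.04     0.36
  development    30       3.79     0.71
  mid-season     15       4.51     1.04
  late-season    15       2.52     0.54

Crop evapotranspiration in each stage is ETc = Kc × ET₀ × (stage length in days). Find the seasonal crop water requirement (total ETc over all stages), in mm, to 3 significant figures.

194 mm

initial: 0.36 × 2.04 × 30 = 22.03 mm
development: 0.71 × 3.79 × 30 = 80.73 mm
mid-season: 1.04 × 4.51 × 15 = 70.36 mm
late-season: 0.54 × 2.52 × 15 = 20.41 mm
Seasonal total = 193.53 mm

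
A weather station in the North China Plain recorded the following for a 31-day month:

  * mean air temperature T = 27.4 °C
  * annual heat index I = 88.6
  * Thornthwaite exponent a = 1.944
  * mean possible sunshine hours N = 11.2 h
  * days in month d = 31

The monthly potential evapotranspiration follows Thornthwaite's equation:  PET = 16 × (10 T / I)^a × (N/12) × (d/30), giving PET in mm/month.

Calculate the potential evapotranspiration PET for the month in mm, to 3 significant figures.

10T/I = 10 × 27.4 / 88.6 = 3.0926
(10T/I)^a = 3.0926^1.944 = 8.9782
Uncorrected PET = 16 × 8.9782 = 143.651 mm
Correction = (N/12)(d/30) = (11.2/12)(31/30) = 0.9644
PET = 143.651 × 0.9644 = 138.537 mm/month

139 mm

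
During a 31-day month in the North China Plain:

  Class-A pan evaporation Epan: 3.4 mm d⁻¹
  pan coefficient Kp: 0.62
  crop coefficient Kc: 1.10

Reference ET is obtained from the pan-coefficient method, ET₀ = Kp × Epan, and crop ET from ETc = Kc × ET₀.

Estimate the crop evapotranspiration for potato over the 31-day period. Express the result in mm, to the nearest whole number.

72 mm

ET₀ = 0.62 × 3.4 = 2.1080 mm/d
ETc = Kc × ET₀ = 1.10 × 2.1080 = 2.3188 mm/d
Over 31 days: 2.3188 × 31 = 71.883 mm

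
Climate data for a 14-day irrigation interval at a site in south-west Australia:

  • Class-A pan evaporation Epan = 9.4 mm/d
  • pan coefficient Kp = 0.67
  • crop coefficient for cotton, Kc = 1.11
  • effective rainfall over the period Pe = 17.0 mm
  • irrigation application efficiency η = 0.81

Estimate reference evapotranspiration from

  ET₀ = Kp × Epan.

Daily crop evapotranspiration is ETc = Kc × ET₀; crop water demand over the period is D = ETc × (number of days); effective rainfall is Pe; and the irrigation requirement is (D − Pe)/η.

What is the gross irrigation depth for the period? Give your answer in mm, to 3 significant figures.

99.8 mm

ET₀ = 0.67 × 9.4 = 6.2980 mm/d
ETc = Kc × ET₀ = 1.11 × 6.2980 = 6.9908 mm/d
Crop demand D = ETc × 14 d = 6.9908 × 14 = 97.871 mm
D − Pe = 97.871 − 17.0 = 80.871 mm
Gross irrigation = 80.871 / 0.81 = 99.841 mm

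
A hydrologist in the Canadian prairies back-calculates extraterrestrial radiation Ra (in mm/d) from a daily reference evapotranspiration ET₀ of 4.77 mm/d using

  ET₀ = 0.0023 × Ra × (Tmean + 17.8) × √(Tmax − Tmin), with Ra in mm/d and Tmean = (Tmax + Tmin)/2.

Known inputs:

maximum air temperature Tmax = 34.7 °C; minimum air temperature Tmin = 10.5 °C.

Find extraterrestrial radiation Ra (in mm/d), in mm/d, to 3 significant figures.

Tmean = 22.60 °C; √ΔT = 4.9193
Ra = ET₀ / [0.0023 × (Tmean+17.8) × √ΔT] = 4.77 / (0.0023 × 40.40 × 4.9193) = 10.435 mm/d

10.4 mm/d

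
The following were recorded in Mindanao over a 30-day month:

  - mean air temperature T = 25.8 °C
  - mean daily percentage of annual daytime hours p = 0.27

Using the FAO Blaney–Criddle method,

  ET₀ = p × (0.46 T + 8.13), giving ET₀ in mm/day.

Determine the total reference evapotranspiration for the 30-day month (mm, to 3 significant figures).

ET₀ = 0.27 × (0.46 × 25.8 + 8.13) = 0.27 × 19.998 = 5.3995 mm/d
Monthly total = 5.3995 × 30 = 161.985 mm

162 mm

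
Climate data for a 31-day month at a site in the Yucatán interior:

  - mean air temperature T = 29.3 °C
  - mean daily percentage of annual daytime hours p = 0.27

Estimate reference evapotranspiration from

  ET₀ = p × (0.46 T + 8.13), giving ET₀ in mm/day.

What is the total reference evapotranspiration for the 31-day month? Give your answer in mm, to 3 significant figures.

181 mm

ET₀ = 0.27 × (0.46 × 29.3 + 8.13) = 0.27 × 21.608 = 5.8342 mm/d
Monthly total = 5.8342 × 31 = 180.860 mm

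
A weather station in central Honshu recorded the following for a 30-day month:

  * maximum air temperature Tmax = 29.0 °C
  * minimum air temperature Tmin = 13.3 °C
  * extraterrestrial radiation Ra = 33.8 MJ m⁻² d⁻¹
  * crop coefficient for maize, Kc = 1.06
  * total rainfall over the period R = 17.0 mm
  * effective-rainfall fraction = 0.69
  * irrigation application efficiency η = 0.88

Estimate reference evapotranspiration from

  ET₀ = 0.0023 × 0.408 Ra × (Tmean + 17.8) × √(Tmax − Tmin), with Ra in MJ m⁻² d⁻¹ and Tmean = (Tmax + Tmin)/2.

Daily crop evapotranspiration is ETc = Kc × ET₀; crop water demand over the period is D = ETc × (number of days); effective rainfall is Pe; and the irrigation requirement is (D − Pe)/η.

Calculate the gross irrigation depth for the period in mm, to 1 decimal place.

Tmean = (29.0 + 13.3)/2 = 21.15 °C
0.408 Ra = 0.408 × 33.8 = 13.7904 mm/d equivalent
ET₀ = 0.0023 × 13.7904 × (21.15 + 17.8) × √15.7 = 0.0023 × 13.7904 × 38.95 × 3.9623 = 4.8951 mm/d
ETc = Kc × ET₀ = 1.06 × 4.8951 = 5.1888 mm/d
Crop demand D = ETc × 30 d = 5.1888 × 30 = 155.664 mm
Pe = 0.69 × 17.0 = 11.730 mm
D − Pe = 155.664 − 11.730 = 143.934 mm
Gross irrigation = 143.934 / 0.88 = 163.561 mm

163.6 mm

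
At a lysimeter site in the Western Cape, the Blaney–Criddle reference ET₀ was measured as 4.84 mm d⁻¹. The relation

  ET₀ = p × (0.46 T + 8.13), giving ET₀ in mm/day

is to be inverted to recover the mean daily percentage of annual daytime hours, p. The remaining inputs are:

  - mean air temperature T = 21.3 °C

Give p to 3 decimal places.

p = ET₀ / (0.46 T + 8.13) = 4.84 / (0.46 × 21.3 + 8.13) = 4.84 / 17.928 = 0.2700

0.270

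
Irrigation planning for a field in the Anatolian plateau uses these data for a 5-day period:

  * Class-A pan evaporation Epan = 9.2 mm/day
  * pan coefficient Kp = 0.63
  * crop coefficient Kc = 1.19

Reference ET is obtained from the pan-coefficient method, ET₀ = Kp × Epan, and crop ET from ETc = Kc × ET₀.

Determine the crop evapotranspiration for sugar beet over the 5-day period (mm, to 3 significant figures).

34.5 mm

ET₀ = 0.63 × 9.2 = 5.7960 mm/d
ETc = Kc × ET₀ = 1.19 × 5.7960 = 6.8972 mm/d
Over 5 days: 6.8972 × 5 = 34.486 mm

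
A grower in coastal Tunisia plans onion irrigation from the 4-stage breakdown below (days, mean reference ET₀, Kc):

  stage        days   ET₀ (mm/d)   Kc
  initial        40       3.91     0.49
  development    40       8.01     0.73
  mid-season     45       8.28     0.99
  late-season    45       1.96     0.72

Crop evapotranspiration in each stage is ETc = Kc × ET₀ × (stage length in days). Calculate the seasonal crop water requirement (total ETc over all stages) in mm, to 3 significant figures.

initial: 0.49 × 3.91 × 40 = 76.64 mm
development: 0.73 × 8.01 × 40 = 233.89 mm
mid-season: 0.99 × 8.28 × 45 = 368.87 mm
late-season: 0.72 × 1.96 × 45 = 63.50 mm
Seasonal total = 742.90 mm

743 mm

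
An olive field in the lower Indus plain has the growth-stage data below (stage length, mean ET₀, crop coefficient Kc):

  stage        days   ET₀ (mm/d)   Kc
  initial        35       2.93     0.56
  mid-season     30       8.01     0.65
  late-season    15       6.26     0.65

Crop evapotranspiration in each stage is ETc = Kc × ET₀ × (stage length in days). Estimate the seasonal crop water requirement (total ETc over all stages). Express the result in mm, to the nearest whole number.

initial: 0.56 × 2.93 × 35 = 57.43 mm
mid-season: 0.65 × 8.01 × 30 = 156.20 mm
late-season: 0.65 × 6.26 × 15 = 61.04 mm
Seasonal total = 274.67 mm

275 mm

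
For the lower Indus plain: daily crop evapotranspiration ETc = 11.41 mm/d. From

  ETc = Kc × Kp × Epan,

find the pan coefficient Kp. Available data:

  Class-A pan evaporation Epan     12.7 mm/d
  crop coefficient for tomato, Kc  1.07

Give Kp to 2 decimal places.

0.84

ETc = Kc × Kp × Epan  ⇒  Kp = ETc / (Kc × Epan)
Kp = 11.41 / (1.07 × 12.7) = 11.41 / 13.589 = 0.8396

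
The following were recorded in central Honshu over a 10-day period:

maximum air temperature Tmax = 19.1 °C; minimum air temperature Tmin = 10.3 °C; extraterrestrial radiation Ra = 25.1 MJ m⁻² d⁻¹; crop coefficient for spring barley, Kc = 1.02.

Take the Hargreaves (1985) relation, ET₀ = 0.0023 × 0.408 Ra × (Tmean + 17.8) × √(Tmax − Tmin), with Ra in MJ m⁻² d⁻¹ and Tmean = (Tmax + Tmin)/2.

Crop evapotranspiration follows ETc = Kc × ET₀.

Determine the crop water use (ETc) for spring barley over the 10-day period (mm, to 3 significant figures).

23.2 mm

Tmean = (19.1 + 10.3)/2 = 14.70 °C
0.408 Ra = 0.408 × 25.1 = 10.2408 mm/d equivalent
ET₀ = 0.0023 × 10.2408 × (14.70 + 17.8) × √8.8 = 0.0023 × 10.2408 × 32.50 × 2.9665 = 2.2709 mm/d
ETc = Kc × ET₀ = 1.02 × 2.2709 = 2.3163 mm/d
Over 10 days: 2.3163 × 10 = 23.163 mm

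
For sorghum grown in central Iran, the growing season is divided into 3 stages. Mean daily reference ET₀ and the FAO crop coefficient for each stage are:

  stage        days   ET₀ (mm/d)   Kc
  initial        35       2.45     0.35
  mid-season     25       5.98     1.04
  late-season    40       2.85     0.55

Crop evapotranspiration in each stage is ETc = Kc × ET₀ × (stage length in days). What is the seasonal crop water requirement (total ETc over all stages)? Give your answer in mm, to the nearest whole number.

248 mm

initial: 0.35 × 2.45 × 35 = 30.01 mm
mid-season: 1.04 × 5.98 × 25 = 155.48 mm
late-season: 0.55 × 2.85 × 40 = 62.70 mm
Seasonal total = 248.19 mm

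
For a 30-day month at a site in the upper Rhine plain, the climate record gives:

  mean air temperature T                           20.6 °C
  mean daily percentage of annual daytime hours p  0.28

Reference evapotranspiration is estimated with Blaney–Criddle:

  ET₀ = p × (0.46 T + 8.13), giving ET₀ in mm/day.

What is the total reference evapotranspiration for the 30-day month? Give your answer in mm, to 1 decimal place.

ET₀ = 0.28 × (0.46 × 20.6 + 8.13) = 0.28 × 17.606 = 4.9297 mm/d
Monthly total = 4.9297 × 30 = 147.891 mm

147.9 mm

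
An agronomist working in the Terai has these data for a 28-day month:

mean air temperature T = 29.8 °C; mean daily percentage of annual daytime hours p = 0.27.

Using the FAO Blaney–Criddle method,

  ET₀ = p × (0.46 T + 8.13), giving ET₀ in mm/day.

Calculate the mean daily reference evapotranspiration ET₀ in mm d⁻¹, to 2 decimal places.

ET₀ = 0.27 × (0.46 × 29.8 + 8.13) = 0.27 × 21.838 = 5.8963 mm/d

5.90 mm d⁻¹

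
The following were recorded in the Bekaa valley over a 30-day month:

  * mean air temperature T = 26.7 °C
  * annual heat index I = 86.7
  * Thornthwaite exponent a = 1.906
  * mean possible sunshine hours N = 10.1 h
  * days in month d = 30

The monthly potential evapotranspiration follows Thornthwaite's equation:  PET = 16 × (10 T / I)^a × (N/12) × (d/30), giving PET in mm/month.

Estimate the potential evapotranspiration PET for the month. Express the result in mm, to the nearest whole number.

10T/I = 10 × 26.7 / 86.7 = 3.0796
(10T/I)^a = 3.0796^1.906 = 8.5324
Uncorrected PET = 16 × 8.5324 = 136.518 mm
Correction = (N/12)(d/30) = (10.1/12)(30/30) = 0.8417
PET = 136.518 × 0.8417 = 114.907 mm/month

115 mm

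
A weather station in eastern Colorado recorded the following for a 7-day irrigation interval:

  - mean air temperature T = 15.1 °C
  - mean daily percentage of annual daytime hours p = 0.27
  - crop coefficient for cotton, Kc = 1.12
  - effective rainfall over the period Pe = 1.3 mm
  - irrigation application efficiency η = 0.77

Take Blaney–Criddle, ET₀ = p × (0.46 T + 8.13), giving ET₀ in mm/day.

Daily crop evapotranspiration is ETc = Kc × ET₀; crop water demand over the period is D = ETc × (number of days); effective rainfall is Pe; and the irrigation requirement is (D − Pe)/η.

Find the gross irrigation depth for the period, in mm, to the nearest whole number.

40 mm

ET₀ = 0.27 × (0.46 × 15.1 + 8.13) = 0.27 × 15.076 = 4.0705 mm/d
ETc = Kc × ET₀ = 1.12 × 4.0705 = 4.5590 mm/d
Crop demand D = ETc × 7 d = 4.5590 × 7 = 31.913 mm
D − Pe = 31.913 − 1.3 = 30.613 mm
Gross irrigation = 30.613 / 0.77 = 39.757 mm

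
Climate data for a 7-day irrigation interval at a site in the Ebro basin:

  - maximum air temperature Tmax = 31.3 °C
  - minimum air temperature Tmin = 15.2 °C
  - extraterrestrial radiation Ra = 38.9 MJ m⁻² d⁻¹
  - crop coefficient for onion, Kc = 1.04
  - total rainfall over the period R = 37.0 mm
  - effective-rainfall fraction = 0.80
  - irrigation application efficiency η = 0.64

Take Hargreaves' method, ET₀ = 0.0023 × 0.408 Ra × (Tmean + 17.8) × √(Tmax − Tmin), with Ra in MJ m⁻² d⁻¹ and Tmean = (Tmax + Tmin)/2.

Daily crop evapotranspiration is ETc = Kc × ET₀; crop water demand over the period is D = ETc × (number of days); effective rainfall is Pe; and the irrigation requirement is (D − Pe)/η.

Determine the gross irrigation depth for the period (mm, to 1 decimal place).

22.1 mm

Tmean = (31.3 + 15.2)/2 = 23.25 °C
0.408 Ra = 0.408 × 38.9 = 15.8712 mm/d equivalent
ET₀ = 0.0023 × 15.8712 × (23.25 + 17.8) × √16.1 = 0.0023 × 15.8712 × 41.05 × 4.0125 = 6.0126 mm/d
ETc = Kc × ET₀ = 1.04 × 6.0126 = 6.2531 mm/d
Crop demand D = ETc × 7 d = 6.2531 × 7 = 43.772 mm
Pe = 0.80 × 37.0 = 29.600 mm
D − Pe = 43.772 − 29.600 = 14.172 mm
Gross irrigation = 14.172 / 0.64 = 22.144 mm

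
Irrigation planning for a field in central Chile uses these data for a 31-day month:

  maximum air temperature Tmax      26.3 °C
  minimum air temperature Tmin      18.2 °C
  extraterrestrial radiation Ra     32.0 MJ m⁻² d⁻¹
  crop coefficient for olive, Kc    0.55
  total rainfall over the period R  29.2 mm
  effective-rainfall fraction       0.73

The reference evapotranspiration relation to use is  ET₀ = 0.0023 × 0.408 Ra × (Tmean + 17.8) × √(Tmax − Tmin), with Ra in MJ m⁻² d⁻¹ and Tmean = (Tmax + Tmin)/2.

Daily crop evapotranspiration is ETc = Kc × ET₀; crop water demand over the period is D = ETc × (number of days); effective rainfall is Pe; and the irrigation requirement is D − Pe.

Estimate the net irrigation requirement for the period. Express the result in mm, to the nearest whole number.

Tmean = (26.3 + 18.2)/2 = 22.25 °C
0.408 Ra = 0.408 × 32.0 = 13.0560 mm/d equivalent
ET₀ = 0.0023 × 13.0560 × (22.25 + 17.8) × √8.1 = 0.0023 × 13.0560 × 40.05 × 2.8460 = 3.4228 mm/d
ETc = Kc × ET₀ = 0.55 × 3.4228 = 1.8825 mm/d
Crop demand D = ETc × 31 d = 1.8825 × 31 = 58.358 mm
Pe = 0.73 × 29.2 = 21.316 mm
D − Pe = 58.358 − 21.316 = 37.042 mm

37 mm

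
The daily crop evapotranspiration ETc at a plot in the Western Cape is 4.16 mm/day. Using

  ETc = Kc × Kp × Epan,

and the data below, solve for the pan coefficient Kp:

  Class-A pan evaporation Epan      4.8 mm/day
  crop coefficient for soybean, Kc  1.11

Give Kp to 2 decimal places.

ETc = Kc × Kp × Epan  ⇒  Kp = ETc / (Kc × Epan)
Kp = 4.16 / (1.11 × 4.8) = 4.16 / 5.328 = 0.7808

0.78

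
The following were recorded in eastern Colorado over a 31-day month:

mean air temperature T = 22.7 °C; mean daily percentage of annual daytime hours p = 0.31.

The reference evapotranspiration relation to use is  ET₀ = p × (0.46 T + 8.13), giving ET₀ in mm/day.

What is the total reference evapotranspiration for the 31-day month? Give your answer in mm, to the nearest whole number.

ET₀ = 0.31 × (0.46 × 22.7 + 8.13) = 0.31 × 18.572 = 5.7573 mm/d
Monthly total = 5.7573 × 31 = 178.476 mm

178 mm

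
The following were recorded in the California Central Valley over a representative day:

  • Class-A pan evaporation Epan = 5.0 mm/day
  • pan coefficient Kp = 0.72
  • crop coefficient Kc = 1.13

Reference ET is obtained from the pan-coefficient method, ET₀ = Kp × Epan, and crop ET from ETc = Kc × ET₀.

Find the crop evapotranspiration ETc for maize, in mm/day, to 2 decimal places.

4.07 mm/day

ET₀ = 0.72 × 5.0 = 3.6000 mm/d
ETc = Kc × ET₀ = 1.13 × 3.6000 = 4.0680 mm/d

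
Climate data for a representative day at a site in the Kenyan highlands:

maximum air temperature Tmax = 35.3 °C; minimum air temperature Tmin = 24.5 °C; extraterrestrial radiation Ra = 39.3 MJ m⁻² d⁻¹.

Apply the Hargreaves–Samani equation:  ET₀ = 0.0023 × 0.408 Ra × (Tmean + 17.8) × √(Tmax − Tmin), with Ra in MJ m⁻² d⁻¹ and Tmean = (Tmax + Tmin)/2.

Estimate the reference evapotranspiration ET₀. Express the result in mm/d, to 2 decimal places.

5.78 mm/d

Tmean = (35.3 + 24.5)/2 = 29.90 °C
0.408 Ra = 0.408 × 39.3 = 16.0344 mm/d equivalent
ET₀ = 0.0023 × 16.0344 × (29.90 + 17.8) × √10.8 = 0.0023 × 16.0344 × 47.70 × 3.2863 = 5.7810 mm/d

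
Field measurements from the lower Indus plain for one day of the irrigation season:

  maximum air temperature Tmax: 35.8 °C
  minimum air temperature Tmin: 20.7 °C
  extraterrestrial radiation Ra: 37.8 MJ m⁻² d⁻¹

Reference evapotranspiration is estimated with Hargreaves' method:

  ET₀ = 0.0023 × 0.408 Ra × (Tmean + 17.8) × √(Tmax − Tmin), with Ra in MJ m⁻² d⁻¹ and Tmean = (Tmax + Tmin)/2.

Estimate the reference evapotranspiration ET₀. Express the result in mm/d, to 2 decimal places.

Tmean = (35.8 + 20.7)/2 = 28.25 °C
0.408 Ra = 0.408 × 37.8 = 15.4224 mm/d equivalent
ET₀ = 0.0023 × 15.4224 × (28.25 + 17.8) × √15.1 = 0.0023 × 15.4224 × 46.05 × 3.8859 = 6.3475 mm/d

6.35 mm/d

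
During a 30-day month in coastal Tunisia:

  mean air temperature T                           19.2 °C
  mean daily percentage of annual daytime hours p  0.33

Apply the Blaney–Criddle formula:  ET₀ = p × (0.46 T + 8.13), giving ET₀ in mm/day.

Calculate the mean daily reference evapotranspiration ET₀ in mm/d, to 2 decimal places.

5.60 mm/d

ET₀ = 0.33 × (0.46 × 19.2 + 8.13) = 0.33 × 16.962 = 5.5975 mm/d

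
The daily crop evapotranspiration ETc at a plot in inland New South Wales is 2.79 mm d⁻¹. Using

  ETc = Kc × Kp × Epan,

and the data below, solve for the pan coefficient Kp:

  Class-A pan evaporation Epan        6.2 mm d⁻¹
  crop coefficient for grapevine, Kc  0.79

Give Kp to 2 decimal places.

ETc = Kc × Kp × Epan  ⇒  Kp = ETc / (Kc × Epan)
Kp = 2.79 / (0.79 × 6.2) = 2.79 / 4.898 = 0.5696

0.57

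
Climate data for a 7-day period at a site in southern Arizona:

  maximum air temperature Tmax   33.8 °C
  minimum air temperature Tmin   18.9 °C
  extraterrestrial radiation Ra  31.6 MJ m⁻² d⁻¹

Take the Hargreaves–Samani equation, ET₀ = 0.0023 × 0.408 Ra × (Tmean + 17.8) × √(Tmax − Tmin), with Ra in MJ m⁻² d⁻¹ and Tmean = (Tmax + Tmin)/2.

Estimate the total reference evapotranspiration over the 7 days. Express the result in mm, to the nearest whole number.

35 mm

Tmean = (33.8 + 18.9)/2 = 26.35 °C
0.408 Ra = 0.408 × 31.6 = 12.8928 mm/d equivalent
ET₀ = 0.0023 × 12.8928 × (26.35 + 17.8) × √14.9 = 0.0023 × 12.8928 × 44.15 × 3.8601 = 5.0536 mm/d
Over 7 days: 5.0536 × 7 = 35.375 mm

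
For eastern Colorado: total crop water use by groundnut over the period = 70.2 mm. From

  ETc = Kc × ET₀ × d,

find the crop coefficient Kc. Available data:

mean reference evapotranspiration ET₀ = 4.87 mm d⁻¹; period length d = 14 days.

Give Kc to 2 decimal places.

1.03

ETc = Kc × ET₀ × d  ⇒  Kc = ETc / (ET₀ × d)
Kc = 70.2 / (4.87 × 14) = 70.2 / 68.18 = 1.0296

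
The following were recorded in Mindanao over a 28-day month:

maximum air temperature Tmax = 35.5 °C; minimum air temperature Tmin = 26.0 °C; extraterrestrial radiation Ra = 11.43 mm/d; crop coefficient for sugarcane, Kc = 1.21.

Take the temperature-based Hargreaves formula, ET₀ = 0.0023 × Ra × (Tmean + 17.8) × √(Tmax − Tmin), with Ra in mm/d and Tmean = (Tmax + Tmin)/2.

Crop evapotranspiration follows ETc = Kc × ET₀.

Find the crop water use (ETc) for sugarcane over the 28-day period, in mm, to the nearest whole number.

133 mm

Tmean = (35.5 + 26.0)/2 = 30.75 °C
ET₀ = 0.0023 × 11.43 × (30.75 + 17.8) × √9.5 = 0.0023 × 11.43 × 48.55 × 3.0822 = 3.9339 mm/d
ETc = Kc × ET₀ = 1.21 × 3.9339 = 4.7600 mm/d
Over 28 days: 4.7600 × 28 = 133.280 mm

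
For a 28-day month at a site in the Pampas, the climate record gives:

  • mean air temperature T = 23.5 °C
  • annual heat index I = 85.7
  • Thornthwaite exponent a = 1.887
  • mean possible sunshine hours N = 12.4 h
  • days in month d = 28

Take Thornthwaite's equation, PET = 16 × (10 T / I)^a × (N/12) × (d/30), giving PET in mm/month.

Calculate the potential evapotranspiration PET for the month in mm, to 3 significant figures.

104 mm

10T/I = 10 × 23.5 / 85.7 = 2.7421
(10T/I)^a = 2.7421^1.887 = 6.7091
Uncorrected PET = 16 × 6.7091 = 107.346 mm
Correction = (N/12)(d/30) = (12.4/12)(28/30) = 0.9644
PET = 107.346 × 0.9644 = 103.524 mm/month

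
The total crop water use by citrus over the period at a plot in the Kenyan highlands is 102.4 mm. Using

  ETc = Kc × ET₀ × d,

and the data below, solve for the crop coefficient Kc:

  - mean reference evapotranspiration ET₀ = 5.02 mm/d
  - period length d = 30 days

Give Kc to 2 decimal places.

ETc = Kc × ET₀ × d  ⇒  Kc = ETc / (ET₀ × d)
Kc = 102.4 / (5.02 × 30) = 102.4 / 150.60 = 0.6799

0.68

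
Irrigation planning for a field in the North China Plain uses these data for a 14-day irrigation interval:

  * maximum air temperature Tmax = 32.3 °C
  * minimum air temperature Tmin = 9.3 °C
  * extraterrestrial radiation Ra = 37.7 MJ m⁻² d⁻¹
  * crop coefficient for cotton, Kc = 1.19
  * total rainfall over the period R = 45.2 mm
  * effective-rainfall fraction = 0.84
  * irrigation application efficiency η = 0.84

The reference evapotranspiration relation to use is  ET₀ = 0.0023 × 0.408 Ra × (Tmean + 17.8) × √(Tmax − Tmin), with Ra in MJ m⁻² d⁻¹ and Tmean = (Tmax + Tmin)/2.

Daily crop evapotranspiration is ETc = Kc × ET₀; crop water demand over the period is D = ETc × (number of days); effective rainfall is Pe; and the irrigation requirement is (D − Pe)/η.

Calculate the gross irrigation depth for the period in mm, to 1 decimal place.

Tmean = (32.3 + 9.3)/2 = 20.80 °C
0.408 Ra = 0.408 × 37.7 = 15.3816 mm/d equivalent
ET₀ = 0.0023 × 15.3816 × (20.80 + 17.8) × √23.0 = 0.0023 × 15.3816 × 38.60 × 4.7958 = 6.5490 mm/d
ETc = Kc × ET₀ = 1.19 × 6.5490 = 7.7933 mm/d
Crop demand D = ETc × 14 d = 7.7933 × 14 = 109.106 mm
Pe = 0.84 × 45.2 = 37.968 mm
D − Pe = 109.106 − 37.968 = 71.138 mm
Gross irrigation = 71.138 / 0.84 = 84.688 mm

84.7 mm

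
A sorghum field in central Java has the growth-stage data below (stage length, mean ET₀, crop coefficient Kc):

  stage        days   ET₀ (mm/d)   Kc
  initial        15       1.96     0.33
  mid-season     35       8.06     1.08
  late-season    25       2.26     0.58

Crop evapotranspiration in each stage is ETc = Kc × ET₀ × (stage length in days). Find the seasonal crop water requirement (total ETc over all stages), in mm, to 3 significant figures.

347 mm

initial: 0.33 × 1.96 × 15 = 9.70 mm
mid-season: 1.08 × 8.06 × 35 = 304.67 mm
late-season: 0.58 × 2.26 × 25 = 32.77 mm
Seasonal total = 347.14 mm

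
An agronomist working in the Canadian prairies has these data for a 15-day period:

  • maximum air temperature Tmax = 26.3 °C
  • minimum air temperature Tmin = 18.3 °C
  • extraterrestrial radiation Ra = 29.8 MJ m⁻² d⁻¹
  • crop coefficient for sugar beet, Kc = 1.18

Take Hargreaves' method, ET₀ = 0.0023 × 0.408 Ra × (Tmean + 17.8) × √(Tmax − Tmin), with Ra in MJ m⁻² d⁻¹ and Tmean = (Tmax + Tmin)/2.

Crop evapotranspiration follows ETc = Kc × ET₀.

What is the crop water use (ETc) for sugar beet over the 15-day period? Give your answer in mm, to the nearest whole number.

56 mm

Tmean = (26.3 + 18.3)/2 = 22.30 °C
0.408 Ra = 0.408 × 29.8 = 12.1584 mm/d equivalent
ET₀ = 0.0023 × 12.1584 × (22.30 + 17.8) × √8.0 = 0.0023 × 12.1584 × 40.10 × 2.8284 = 3.1717 mm/d
ETc = Kc × ET₀ = 1.18 × 3.1717 = 3.7426 mm/d
Over 15 days: 3.7426 × 15 = 56.139 mm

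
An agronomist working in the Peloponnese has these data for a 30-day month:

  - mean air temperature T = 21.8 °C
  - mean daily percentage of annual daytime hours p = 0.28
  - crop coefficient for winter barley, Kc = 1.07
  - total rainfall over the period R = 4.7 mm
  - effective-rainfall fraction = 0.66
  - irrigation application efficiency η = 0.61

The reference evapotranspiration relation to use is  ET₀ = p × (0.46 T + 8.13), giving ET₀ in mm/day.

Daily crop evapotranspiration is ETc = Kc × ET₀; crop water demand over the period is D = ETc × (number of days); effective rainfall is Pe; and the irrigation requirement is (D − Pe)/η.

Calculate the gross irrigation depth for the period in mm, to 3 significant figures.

262 mm

ET₀ = 0.28 × (0.46 × 21.8 + 8.13) = 0.28 × 18.158 = 5.0842 mm/d
ETc = Kc × ET₀ = 1.07 × 5.0842 = 5.4401 mm/d
Crop demand D = ETc × 30 d = 5.4401 × 30 = 163.203 mm
Pe = 0.66 × 4.7 = 3.102 mm
D − Pe = 163.203 − 3.102 = 160.101 mm
Gross irrigation = 160.101 / 0.61 = 262.461 mm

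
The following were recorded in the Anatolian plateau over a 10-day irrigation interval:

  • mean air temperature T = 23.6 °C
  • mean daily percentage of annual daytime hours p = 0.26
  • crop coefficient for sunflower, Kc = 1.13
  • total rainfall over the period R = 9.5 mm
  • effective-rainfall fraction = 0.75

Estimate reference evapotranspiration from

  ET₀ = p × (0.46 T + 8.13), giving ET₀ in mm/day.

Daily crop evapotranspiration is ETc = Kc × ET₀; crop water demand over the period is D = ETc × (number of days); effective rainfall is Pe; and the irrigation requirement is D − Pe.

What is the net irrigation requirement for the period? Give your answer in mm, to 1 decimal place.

ET₀ = 0.26 × (0.46 × 23.6 + 8.13) = 0.26 × 18.986 = 4.9364 mm/d
ETc = Kc × ET₀ = 1.13 × 4.9364 = 5.5781 mm/d
Crop demand D = ETc × 10 d = 5.5781 × 10 = 55.781 mm
Pe = 0.75 × 9.5 = 7.125 mm
D − Pe = 55.781 − 7.125 = 48.656 mm

48.7 mm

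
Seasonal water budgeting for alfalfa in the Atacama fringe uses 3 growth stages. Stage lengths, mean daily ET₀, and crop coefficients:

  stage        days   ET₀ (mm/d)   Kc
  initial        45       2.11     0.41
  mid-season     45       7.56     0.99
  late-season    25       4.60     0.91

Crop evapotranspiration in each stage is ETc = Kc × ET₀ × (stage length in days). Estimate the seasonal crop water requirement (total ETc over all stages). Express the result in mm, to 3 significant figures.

480 mm

initial: 0.41 × 2.11 × 45 = 38.93 mm
mid-season: 0.99 × 7.56 × 45 = 336.80 mm
late-season: 0.91 × 4.60 × 25 = 104.65 mm
Seasonal total = 480.38 mm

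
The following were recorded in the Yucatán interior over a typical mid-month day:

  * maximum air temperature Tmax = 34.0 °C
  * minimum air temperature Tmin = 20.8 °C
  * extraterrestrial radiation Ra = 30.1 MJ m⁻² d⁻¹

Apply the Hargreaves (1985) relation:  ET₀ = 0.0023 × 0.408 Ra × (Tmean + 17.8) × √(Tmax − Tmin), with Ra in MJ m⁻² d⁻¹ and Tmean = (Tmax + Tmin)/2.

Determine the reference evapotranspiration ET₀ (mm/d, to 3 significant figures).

4.64 mm/d

Tmean = (34.0 + 20.8)/2 = 27.40 °C
0.408 Ra = 0.408 × 30.1 = 12.2808 mm/d equivalent
ET₀ = 0.0023 × 12.2808 × (27.40 + 17.8) × √13.2 = 0.0023 × 12.2808 × 45.20 × 3.6332 = 4.6385 mm/d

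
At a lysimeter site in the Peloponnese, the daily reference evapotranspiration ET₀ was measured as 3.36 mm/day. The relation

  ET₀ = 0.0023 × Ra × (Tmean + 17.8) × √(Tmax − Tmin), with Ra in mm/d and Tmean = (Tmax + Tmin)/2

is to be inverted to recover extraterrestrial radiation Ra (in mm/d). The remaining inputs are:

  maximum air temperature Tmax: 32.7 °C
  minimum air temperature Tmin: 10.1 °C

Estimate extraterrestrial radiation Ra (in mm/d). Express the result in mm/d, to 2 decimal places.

7.84 mm/d

Tmean = 21.40 °C; √ΔT = 4.7539
Ra = ET₀ / [0.0023 × (Tmean+17.8) × √ΔT] = 3.36 / (0.0023 × 39.20 × 4.7539) = 7.839 mm/d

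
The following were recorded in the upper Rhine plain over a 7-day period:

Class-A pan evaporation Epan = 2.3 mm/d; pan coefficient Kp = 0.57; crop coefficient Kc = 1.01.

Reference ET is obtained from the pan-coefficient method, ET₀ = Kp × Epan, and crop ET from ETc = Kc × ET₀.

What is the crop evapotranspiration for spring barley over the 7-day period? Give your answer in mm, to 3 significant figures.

9.27 mm

ET₀ = 0.57 × 2.3 = 1.3110 mm/d
ETc = Kc × ET₀ = 1.01 × 1.3110 = 1.3241 mm/d
Over 7 days: 1.3241 × 7 = 9.269 mm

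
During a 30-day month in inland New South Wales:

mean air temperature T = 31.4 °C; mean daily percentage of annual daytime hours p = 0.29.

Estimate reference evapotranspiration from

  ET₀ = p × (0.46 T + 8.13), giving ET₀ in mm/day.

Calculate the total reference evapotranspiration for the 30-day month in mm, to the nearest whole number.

ET₀ = 0.29 × (0.46 × 31.4 + 8.13) = 0.29 × 22.574 = 6.5465 mm/d
Monthly total = 6.5465 × 30 = 196.395 mm

196 mm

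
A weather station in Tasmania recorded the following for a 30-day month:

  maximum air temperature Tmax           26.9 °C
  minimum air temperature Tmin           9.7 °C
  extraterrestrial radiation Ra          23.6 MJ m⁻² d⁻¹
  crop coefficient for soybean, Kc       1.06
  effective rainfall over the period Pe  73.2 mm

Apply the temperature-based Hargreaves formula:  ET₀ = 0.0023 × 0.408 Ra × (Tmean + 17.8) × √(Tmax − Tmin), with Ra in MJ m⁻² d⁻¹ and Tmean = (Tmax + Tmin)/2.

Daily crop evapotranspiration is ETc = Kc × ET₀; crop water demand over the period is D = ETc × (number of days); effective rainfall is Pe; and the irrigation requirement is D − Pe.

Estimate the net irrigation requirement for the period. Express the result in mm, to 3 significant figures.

Tmean = (26.9 + 9.7)/2 = 18.30 °C
0.408 Ra = 0.408 × 23.6 = 9.6288 mm/d equivalent
ET₀ = 0.0023 × 9.6288 × (18.30 + 17.8) × √17.2 = 0.0023 × 9.6288 × 36.10 × 4.1473 = 3.3157 mm/d
ETc = Kc × ET₀ = 1.06 × 3.3157 = 3.5146 mm/d
Crop demand D = ETc × 30 d = 3.5146 × 30 = 105.438 mm
D − Pe = 105.438 − 73.2 = 32.238 mm

32.2 mm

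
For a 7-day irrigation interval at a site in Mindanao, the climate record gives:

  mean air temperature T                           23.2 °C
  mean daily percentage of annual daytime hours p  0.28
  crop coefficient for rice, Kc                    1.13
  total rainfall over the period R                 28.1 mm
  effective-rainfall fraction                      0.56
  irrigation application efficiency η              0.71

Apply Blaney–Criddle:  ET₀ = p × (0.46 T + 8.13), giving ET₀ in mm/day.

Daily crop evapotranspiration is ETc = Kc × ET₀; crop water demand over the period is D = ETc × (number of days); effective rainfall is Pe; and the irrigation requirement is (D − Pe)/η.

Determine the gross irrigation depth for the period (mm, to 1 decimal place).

ET₀ = 0.28 × (0.46 × 23.2 + 8.13) = 0.28 × 18.802 = 5.2646 mm/d
ETc = Kc × ET₀ = 1.13 × 5.2646 = 5.9490 mm/d
Crop demand D = ETc × 7 d = 5.9490 × 7 = 41.643 mm
Pe = 0.56 × 28.1 = 15.736 mm
D − Pe = 41.643 − 15.736 = 25.907 mm
Gross irrigation = 25.907 / 0.71 = 36.489 mm

36.5 mm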